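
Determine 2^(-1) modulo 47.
Since 47 is prime, by Fermat 2^(-1) ≡ 2^{45} ≡ 24 mod 47. Verify: 2 × 24 = 48 ≡ 1 mod 47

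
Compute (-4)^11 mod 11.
Using Fermat: (-4)^{10} ≡ 1 mod 11. 11 ≡ 1 mod 10. So (-4)^{11} ≡ (-4)^{1} ≡ 7 mod 11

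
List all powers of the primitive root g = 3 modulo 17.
3^1, 3^2, ..., 3^{16} mod 17: [3, 9, 10, 13, 5, 15, 11, 16, 14, 8, 7, 4, 12, 2, 6, 1]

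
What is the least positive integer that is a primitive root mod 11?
g = 2. For each prime q|10: 2^{5}≡10, 2^{2}≡4, none ≡ 1, so ord_11(2) = 10 and 2 is a primitive root.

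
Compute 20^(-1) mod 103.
Since 103 is prime, by Fermat 20^(-1) ≡ 20^{101} ≡ 67 mod 103. Verify: 20 × 67 = 1340 ≡ 1 mod 103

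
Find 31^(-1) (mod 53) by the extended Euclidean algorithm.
Extended GCD: 31(12) + 53(-7) = 1. So 31^(-1) ≡ 12 (mod 53). Verify: 31 × 12 = 372 ≡ 1 (mod 53)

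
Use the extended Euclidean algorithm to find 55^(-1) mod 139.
Extended GCD: 55(-48) + 139(19) = 1. So 55^(-1) ≡ -48 ≡ 91 mod 139. Verify: 55 × 91 = 5005 ≡ 1 mod 139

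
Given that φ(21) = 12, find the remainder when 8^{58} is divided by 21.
By Euler: 8^{12} ≡ 1 mod 21 since gcd(8, 21) = 1. 58 = 4×12 + 10. So 8^{58} ≡ 8^{10} ≡ 1 mod 21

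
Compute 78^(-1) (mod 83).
Since 83 is prime, by Fermat 78^(-1) ≡ 78^{81} ≡ 33 (mod 83). Verify: 78 × 33 = 2574 ≡ 1 (mod 83)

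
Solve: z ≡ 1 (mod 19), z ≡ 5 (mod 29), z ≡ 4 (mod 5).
M = 19 × 29 × 5 = 2755. M₁ = 145, y₁ ≡ 8 (mod 19). M₂ = 95, y₂ ≡ 11 (mod 29). M₃ = 551, y₃ ≡ 1 (mod 5). z = 1×145×8 + 5×95×11 + 4×551×1 ≡ 324 (mod 2755)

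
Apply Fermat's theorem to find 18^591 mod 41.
By Fermat: 18^{40} ≡ 1 mod 41. 591 ≡ 31 mod 40. So 18^{591} ≡ 18^{31} ≡ 18 mod 41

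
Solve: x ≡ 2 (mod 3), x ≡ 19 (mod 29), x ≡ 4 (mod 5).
M = 3 × 29 × 5 = 435. M₁ = 145, y₁ ≡ 1 (mod 3). M₂ = 15, y₂ ≡ 2 (mod 29). M₃ = 87, y₃ ≡ 3 (mod 5). x = 2×145×1 + 19×15×2 + 4×87×3 ≡ 164 (mod 435)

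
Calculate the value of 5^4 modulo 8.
5^{4} = 625 ≡ 1 (mod 8)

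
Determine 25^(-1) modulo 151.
Since 151 is prime, by Fermat 25^(-1) ≡ 25^{149} ≡ 145 (mod 151). Verify: 25 × 145 = 3625 ≡ 1 (mod 151)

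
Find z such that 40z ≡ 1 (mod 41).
Since 41 is prime, by Fermat 40^(-1) ≡ 40^{39} ≡ 40 (mod 41). Verify: 40 × 40 = 1600 ≡ 1 (mod 41)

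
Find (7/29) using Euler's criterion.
(7/29) = 7^{14} mod 29 = 1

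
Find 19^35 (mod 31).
Using Fermat: 19^{30} ≡ 1 (mod 31). 35 ≡ 5 (mod 30). So 19^{35} ≡ 19^{5} ≡ 5 (mod 31)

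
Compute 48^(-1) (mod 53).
Since 53 is prime, by Fermat 48^(-1) ≡ 48^{51} ≡ 21 (mod 53). Verify: 48 × 21 = 1008 ≡ 1 (mod 53)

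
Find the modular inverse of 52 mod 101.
Since 101 is prime, by Fermat 52^(-1) ≡ 52^{99} ≡ 68 mod 101. Verify: 52 × 68 = 3536 ≡ 1 mod 101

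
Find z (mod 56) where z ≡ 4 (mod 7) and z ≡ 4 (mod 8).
M = 7 × 8 = 56. M₁ = 8, y₁ ≡ 1 (mod 7). M₂ = 7, y₂ ≡ 7 (mod 8). z = 4×8×1 + 4×7×7 ≡ 4 (mod 56)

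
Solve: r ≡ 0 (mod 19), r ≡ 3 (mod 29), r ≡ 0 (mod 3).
M = 19 × 29 × 3 = 1653. M₁ = 87, y₁ ≡ 7 (mod 19). M₂ = 57, y₂ ≡ 28 (mod 29). M₃ = 551, y₃ ≡ 2 (mod 3). r = 0×87×7 + 3×57×28 + 0×551×2 ≡ 1482 (mod 1653)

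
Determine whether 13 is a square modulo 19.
By Euler's criterion: 13^{9} ≡ 18 mod 19. Since this equals -1 (≡ 18), 13 is not a QR.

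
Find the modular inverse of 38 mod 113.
Since 113 is prime, by Fermat 38^(-1) ≡ 38^{111} ≡ 3 (mod 113). Verify: 38 × 3 = 114 ≡ 1 (mod 113)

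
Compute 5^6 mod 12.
By repeated squaring (mod 12): 5^{1}≡5, 5^{2}≡1, 5^{4}≡1. Then 5^{6} = 5^{4+2} ≡ 1 × 1 ≡ 1 (mod 12)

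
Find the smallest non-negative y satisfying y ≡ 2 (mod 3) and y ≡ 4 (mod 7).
M = 3 × 7 = 21. M₁ = 7, y₁ ≡ 1 (mod 3). M₂ = 3, y₂ ≡ 5 (mod 7). y = 2×7×1 + 4×3×5 ≡ 11 (mod 21)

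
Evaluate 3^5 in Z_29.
By repeated squaring (mod 29): 3^{1}≡3, 3^{2}≡9, 3^{4}≡23. Then 3^{5} = 3^{4+1} ≡ 23 × 3 ≡ 11 (mod 29)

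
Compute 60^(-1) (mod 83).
Since 83 is prime, by Fermat 60^(-1) ≡ 60^{81} ≡ 18 (mod 83). Verify: 60 × 18 = 1080 ≡ 1 (mod 83)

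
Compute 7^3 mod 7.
7^{3} = 343 ≡ 0 (mod 7)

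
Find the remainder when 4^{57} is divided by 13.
By Fermat: 4^{12} ≡ 1 (mod 13). 57 = 4×12 + 9. So 4^{57} ≡ 4^{9} ≡ 12 (mod 13)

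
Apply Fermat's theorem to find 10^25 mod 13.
By Fermat: 10^{12} ≡ 1 mod 13. 25 = 2×12 + 1. So 10^{25} ≡ 10^{1} ≡ 10 mod 13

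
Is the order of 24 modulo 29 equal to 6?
Powers of 24 mod 29: 24^1≡24, 24^2≡25, 24^3≡20, 24^4≡16, 24^5≡7, 24^6≡23, 24^7≡1. 24^6≡23≢1, so ord ≠ 6. No, the actual order is 7.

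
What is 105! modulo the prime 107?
(106)! = (105)! × (106) ≡ -1 (mod 107). So (105)! ≡ -1 × (106)^(-1) ≡ (-1)×(-1) = 1 (mod 107)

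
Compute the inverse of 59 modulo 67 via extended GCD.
Extended GCD: 59(25) + 67(-22) = 1. So 59^(-1) ≡ 25 (mod 67). Verify: 59 × 25 = 1475 ≡ 1 (mod 67)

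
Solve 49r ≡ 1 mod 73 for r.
Since 73 is prime, by Fermat 49^(-1) ≡ 49^{71} ≡ 3 mod 73. Verify: 49 × 3 = 147 ≡ 1 mod 73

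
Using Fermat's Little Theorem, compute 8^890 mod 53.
By Fermat: 8^{52} ≡ 1 (mod 53). 890 ≡ 6 (mod 52). So 8^{890} ≡ 8^{6} ≡ 6 (mod 53)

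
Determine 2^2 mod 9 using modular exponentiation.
2^{2} = 4 ≡ 4 (mod 9)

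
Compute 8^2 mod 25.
8^{2} = 64 ≡ 14 (mod 25)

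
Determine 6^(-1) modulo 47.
Since 47 is prime, by Fermat 6^(-1) ≡ 6^{45} ≡ 8 (mod 47). Verify: 6 × 8 = 48 ≡ 1 (mod 47)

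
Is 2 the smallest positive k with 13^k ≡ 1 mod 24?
Powers of 13 mod 24: 13^1≡13, 13^2≡1. First k with 13^k≡1 is k=2. Yes, ord_24(13) = 2.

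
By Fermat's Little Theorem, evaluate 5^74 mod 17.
By Fermat: 5^{16} ≡ 1 (mod 17). 74 = 4×16 + 10. So 5^{74} ≡ 5^{10} ≡ 9 (mod 17)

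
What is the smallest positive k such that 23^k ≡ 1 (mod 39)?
Powers of 23 mod 39: 23^1≡23, 23^2≡22, 23^3≡38, 23^4≡16, 23^5≡17, 23^6≡1. Order = 6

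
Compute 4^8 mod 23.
By repeated squaring mod 23: 4^{1}≡4, 4^{2}≡16, 4^{4}≡3, 4^{8}≡9. So 4^{8} ≡ 9 mod 23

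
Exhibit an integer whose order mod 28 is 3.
9 has order 3 mod 28 since 9^{3} ≡ 1 mod 28 and no smaller power works.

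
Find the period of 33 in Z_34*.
Powers of 33 mod 34: 33^1≡33, 33^2≡1. So the order of 33 is 2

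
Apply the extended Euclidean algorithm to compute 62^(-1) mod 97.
Extended GCD: 62(36) + 97(-23) = 1. So 62^(-1) ≡ 36 (mod 97). Verify: 62 × 36 = 2232 ≡ 1 (mod 97)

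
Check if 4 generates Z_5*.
4^{2} ≡ 1 mod 5 and 2 < 4, so ord_5(4) = 2 ≠ 4 and 4 is not a primitive root.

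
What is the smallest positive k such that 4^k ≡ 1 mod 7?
Powers of 4 mod 7: 4^1≡4, 4^2≡2, 4^3≡1. So the order of 4 is 3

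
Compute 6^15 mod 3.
By repeated squaring (mod 3): 6^{1}≡0, 6^{2}≡0, 6^{4}≡0, 6^{8}≡0. Then 6^{15} = 6^{8+4+2+1} ≡ 0 × 0 × 0 × 0 ≡ 0 (mod 3)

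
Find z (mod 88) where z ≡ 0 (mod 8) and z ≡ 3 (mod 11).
M = 8 × 11 = 88. M₁ = 11, y₁ ≡ 3 (mod 8). M₂ = 8, y₂ ≡ 7 (mod 11). z = 0×11×3 + 3×8×7 ≡ 80 (mod 88)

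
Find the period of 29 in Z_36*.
Powers of 29 mod 36: 29^1≡29, 29^2≡13, 29^3≡17, 29^4≡25, 29^5≡5, 29^6≡1. ord_36(29) = 6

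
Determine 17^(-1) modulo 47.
Since 47 is prime, by Fermat 17^(-1) ≡ 17^{45} ≡ 36 mod 47. Verify: 17 × 36 = 612 ≡ 1 mod 47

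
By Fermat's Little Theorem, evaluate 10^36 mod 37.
By Fermat's Little Theorem, 10^{36} ≡ 1 mod 37 since 37 is prime and gcd(10, 37) = 1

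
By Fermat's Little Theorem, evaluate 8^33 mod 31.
By Fermat: 8^{30} ≡ 1 (mod 31). So 8^{33} = 8^{30} · 8^{3} ≡ 8^{3} ≡ 16 (mod 31)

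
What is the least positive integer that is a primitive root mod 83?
g = 2. Powers: [2, 4, 8, 16, 32, 64, 45, 7, 14, 28, ...] generates all 82 non-zero residues.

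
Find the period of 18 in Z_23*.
Powers of 18 mod 23: 18^1≡18, 18^2≡2, 18^3≡13, 18^4≡4, 18^5≡3, 18^6≡8, 18^7≡6, 18^8≡16, 18^9≡12, 18^10≡9, 18^11≡1. ord_23(18) = 11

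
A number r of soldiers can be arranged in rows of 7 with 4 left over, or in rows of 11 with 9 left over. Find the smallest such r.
M = 7 × 11 = 77. M₁ = 11, y₁ ≡ 2 mod 7. M₂ = 7, y₂ ≡ 8 mod 11. r = 4×11×2 + 9×7×8 ≡ 53 mod 77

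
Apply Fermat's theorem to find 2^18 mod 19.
By Fermat's Little Theorem, 2^{18} ≡ 1 mod 19 since 19 is prime and gcd(2, 19) = 1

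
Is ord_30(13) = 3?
Powers of 13 mod 30: 13^1≡13, 13^2≡19, 13^3≡7, 13^4≡1. 13^3≡7≢1, so ord ≠ 3. No, the actual order is 4.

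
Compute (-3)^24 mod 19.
Using Fermat: (-3)^{18} ≡ 1 (mod 19). 24 ≡ 6 (mod 18). So (-3)^{24} ≡ (-3)^{6} ≡ 7 (mod 19)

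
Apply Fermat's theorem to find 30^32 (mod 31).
By Fermat: 30^{30} ≡ 1 (mod 31). So 30^{32} = 30^{30} · 30^{2} ≡ 30^{2} ≡ 1 (mod 31)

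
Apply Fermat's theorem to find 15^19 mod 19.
By Fermat: 15^{18} ≡ 1 mod 19. So 15^{19} = 15^{18} · 15^{1} ≡ 15^{1} ≡ 15 mod 19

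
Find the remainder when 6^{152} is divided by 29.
By Fermat: 6^{28} ≡ 1 mod 29. 152 = 5×28 + 12. So 6^{152} ≡ 6^{12} ≡ 25 mod 29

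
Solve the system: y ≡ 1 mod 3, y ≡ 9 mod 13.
M = 3 × 13 = 39. M₁ = 13, y₁ ≡ 1 mod 3. M₂ = 3, y₂ ≡ 9 mod 13. y = 1×13×1 + 9×3×9 ≡ 22 mod 39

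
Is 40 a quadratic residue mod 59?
By Euler's criterion: 40^{29} ≡ 58 mod 59. Since this equals -1 (≡ 58), 40 is not a QR.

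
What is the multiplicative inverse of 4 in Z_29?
Since 29 is prime, by Fermat 4^(-1) ≡ 4^{27} ≡ 22 (mod 29). Verify: 4 × 22 = 88 ≡ 1 (mod 29)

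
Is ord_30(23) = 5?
Powers of 23 mod 30: 23^1≡23, 23^2≡19, 23^3≡17, 23^4≡1. Already 23^4≡1, so the order is 4 < 5. No, the actual order is 4.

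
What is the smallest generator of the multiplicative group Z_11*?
g = 2. Powers: [2, 4, 8, 5, 10, 9, 7, ...] generates all 10 non-zero residues.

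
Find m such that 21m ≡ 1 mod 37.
Since 37 is prime, by Fermat 21^(-1) ≡ 21^{35} ≡ 30 mod 37. Verify: 21 × 30 = 630 ≡ 1 mod 37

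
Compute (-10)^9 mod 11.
By repeated squaring (mod 11): (-10)^{1}≡1, (-10)^{2}≡1, (-10)^{4}≡1, (-10)^{8}≡1. Then (-10)^{9} = (-10)^{8+1} ≡ 1 × 1 ≡ 1 (mod 11)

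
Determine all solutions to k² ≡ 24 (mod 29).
The square roots of 24 mod 29 are 16 and 13. Verify: 16² = 256 ≡ 24 (mod 29)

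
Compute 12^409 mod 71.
Using Fermat: 12^{70} ≡ 1 (mod 71). 409 ≡ 59 (mod 70). So 12^{409} ≡ 12^{59} ≡ 49 (mod 71)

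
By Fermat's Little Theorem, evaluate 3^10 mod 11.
By Fermat's Little Theorem, 3^{10} ≡ 1 mod 11 since 11 is prime and gcd(3, 11) = 1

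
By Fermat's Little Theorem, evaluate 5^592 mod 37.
By Fermat: 5^{36} ≡ 1 mod 37. 592 ≡ 16 mod 36. So 5^{592} ≡ 5^{16} ≡ 34 mod 37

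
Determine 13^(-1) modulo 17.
Since 17 is prime, by Fermat 13^(-1) ≡ 13^{15} ≡ 4 mod 17. Verify: 13 × 4 = 52 ≡ 1 mod 17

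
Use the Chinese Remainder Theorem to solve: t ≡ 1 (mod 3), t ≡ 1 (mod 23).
M = 3 × 23 = 69. M₁ = 23, y₁ ≡ 2 (mod 3). M₂ = 3, y₂ ≡ 8 (mod 23). t = 1×23×2 + 1×3×8 ≡ 1 (mod 69)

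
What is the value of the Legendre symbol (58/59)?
(58/59) = 58^{29} mod 59 = -1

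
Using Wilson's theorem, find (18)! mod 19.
By Wilson's theorem, (18)! ≡ -1 ≡ 18 (mod 19)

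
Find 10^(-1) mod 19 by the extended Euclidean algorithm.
Extended GCD: 10(2) + 19(-1) = 1. So 10^(-1) ≡ 2 mod 19. Verify: 10 × 2 = 20 ≡ 1 mod 19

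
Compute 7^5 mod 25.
By repeated squaring (mod 25): 7^{1}≡7, 7^{2}≡24, 7^{4}≡1. Then 7^{5} = 7^{4+1} ≡ 1 × 7 ≡ 7 (mod 25)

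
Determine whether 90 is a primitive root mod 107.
90^{53} ≡ 1 (mod 107) and 53 < 106, so ord_107(90) = 53 ≠ 106 and 90 is not a primitive root.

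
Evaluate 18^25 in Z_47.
By repeated squaring mod 47: 18^{1}≡18, 18^{2}≡42, 18^{4}≡25, 18^{8}≡14, 18^{16}≡8. Then 18^{25} = 18^{16+8+1} ≡ 8 × 14 × 18 ≡ 42 mod 47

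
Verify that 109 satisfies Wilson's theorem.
(108)! mod 109 = 108. Since this equals -1 (mod 109), Wilson confirms 109 is prime.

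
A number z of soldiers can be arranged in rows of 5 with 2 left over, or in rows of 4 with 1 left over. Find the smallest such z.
M = 5 × 4 = 20. M₁ = 4, y₁ ≡ 4 (mod 5). M₂ = 5, y₂ ≡ 1 (mod 4). z = 2×4×4 + 1×5×1 ≡ 17 (mod 20)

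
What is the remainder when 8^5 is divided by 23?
By repeated squaring (mod 23): 8^{1}≡8, 8^{2}≡18, 8^{4}≡2. Then 8^{5} = 8^{4+1} ≡ 2 × 8 ≡ 16 (mod 23)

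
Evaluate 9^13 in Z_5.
Using Fermat: 9^{4} ≡ 1 mod 5. 13 ≡ 1 mod 4. So 9^{13} ≡ 9^{1} ≡ 4 mod 5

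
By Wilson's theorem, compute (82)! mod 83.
By Wilson's theorem, (82)! ≡ -1 ≡ 82 mod 83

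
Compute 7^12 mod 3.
Using Fermat: 7^{2} ≡ 1 (mod 3). 12 ≡ 0 (mod 2). So 7^{12} ≡ 7^{0} ≡ 1 (mod 3)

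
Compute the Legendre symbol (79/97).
(79/97) = 79^{48} mod 97 = 1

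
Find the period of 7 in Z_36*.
Powers of 7 mod 36: 7^1≡7, 7^2≡13, 7^3≡19, 7^4≡25, 7^5≡31, 7^6≡1. ord_36(7) = 6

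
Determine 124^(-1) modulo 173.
Since 173 is prime, by Fermat 124^(-1) ≡ 124^{171} ≡ 60 mod 173. Verify: 124 × 60 = 7440 ≡ 1 mod 173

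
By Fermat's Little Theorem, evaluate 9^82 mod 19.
By Fermat: 9^{18} ≡ 1 mod 19. 82 = 4×18 + 10. So 9^{82} ≡ 9^{10} ≡ 9 mod 19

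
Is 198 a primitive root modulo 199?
198^{2} ≡ 1 (mod 199) and 2 < 198, so ord_199(198) = 2 ≠ 198 and 198 is not a primitive root.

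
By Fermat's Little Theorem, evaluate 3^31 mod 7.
By Fermat: 3^{6} ≡ 1 (mod 7). 31 = 5×6 + 1. So 3^{31} ≡ 3^{1} ≡ 3 (mod 7)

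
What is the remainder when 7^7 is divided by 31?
By repeated squaring (mod 31): 7^{1}≡7, 7^{2}≡18, 7^{4}≡14. Then 7^{7} = 7^{4+2+1} ≡ 14 × 18 × 7 ≡ 28 (mod 31)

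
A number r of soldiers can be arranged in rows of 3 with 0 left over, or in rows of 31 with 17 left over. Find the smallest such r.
M = 3 × 31 = 93. M₁ = 31, y₁ ≡ 1 mod 3. M₂ = 3, y₂ ≡ 21 mod 31. r = 0×31×1 + 17×3×21 ≡ 48 mod 93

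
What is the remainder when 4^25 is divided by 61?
By repeated squaring (mod 61): 4^{1}≡4, 4^{2}≡16, 4^{4}≡12, 4^{8}≡22, 4^{16}≡57. Then 4^{25} = 4^{16+8+1} ≡ 57 × 22 × 4 ≡ 14 (mod 61)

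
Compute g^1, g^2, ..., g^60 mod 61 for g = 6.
6^1, 6^2, ..., 6^{60} mod 61: [6, 36, 33, 15, 29, 52, 7, 42, 8, 48, 44, 20, 59, 49, 50, 56, 31, 3, 18, 47, 38, 45, 26, 34, 21, 4, 24, 22, 10, 60, 55, 25, 28, 46, 32, 9, 54, 19, 53, 13, 17, 41, 2, 12, 11, 5, 30, 58, 43, 14, 23, 16, 35, 27, 40, 57, 37, 39, 51, 1]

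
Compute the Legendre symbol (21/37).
(21/37) = 21^{18} mod 37 = 1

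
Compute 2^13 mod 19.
By repeated squaring (mod 19): 2^{1}≡2, 2^{2}≡4, 2^{4}≡16, 2^{8}≡9. Then 2^{13} = 2^{8+4+1} ≡ 9 × 16 × 2 ≡ 3 (mod 19)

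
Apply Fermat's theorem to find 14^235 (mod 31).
By Fermat: 14^{30} ≡ 1 (mod 31). 235 ≡ 25 (mod 30). So 14^{235} ≡ 14^{25} ≡ 25 (mod 31)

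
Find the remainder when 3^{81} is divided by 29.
By Fermat: 3^{28} ≡ 1 (mod 29). 81 = 2×28 + 25. So 3^{81} ≡ 3^{25} ≡ 14 (mod 29)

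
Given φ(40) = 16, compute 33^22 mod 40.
By Euler: 33^{16} ≡ 1 (mod 40) since gcd(33, 40) = 1. 22 = 1×16 + 6. So 33^{22} ≡ 33^{6} ≡ 9 (mod 40)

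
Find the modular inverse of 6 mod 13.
Since 13 is prime, by Fermat 6^(-1) ≡ 6^{11} ≡ 11 (mod 13). Verify: 6 × 11 = 66 ≡ 1 (mod 13)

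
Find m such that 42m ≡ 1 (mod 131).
Since 131 is prime, by Fermat 42^(-1) ≡ 42^{129} ≡ 78 (mod 131). Verify: 42 × 78 = 3276 ≡ 1 (mod 131)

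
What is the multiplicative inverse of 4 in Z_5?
Since 5 is prime, by Fermat 4^(-1) ≡ 4^{3} ≡ 4 (mod 5). Verify: 4 × 4 = 16 ≡ 1 (mod 5)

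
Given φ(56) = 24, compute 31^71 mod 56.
By Euler: 31^{24} ≡ 1 mod 56 since gcd(31, 56) = 1. 71 = 2×24 + 23. So 31^{71} ≡ 31^{23} ≡ 47 mod 56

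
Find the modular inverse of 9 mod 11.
Since 11 is prime, by Fermat 9^(-1) ≡ 9^{9} ≡ 5 (mod 11). Verify: 9 × 5 = 45 ≡ 1 (mod 11)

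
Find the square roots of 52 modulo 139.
The square roots of 52 mod 139 are 57 and 82. Verify: 57² = 3249 ≡ 52 mod 139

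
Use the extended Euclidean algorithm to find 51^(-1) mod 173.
Extended GCD: 51(-78) + 173(23) = 1. So 51^(-1) ≡ -78 ≡ 95 (mod 173). Verify: 51 × 95 = 4845 ≡ 1 (mod 173)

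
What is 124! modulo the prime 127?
(126)! = (124)! × (125) × (126) ≡ -1 mod 127. So (124)! ≡ -1 × [(126)(125)]^(-1) ≡ 63 mod 127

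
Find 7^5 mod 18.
By repeated squaring mod 18: 7^{1}≡7, 7^{2}≡13, 7^{4}≡7. Then 7^{5} = 7^{4+1} ≡ 7 × 7 ≡ 13 mod 18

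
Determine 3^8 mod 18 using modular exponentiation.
By repeated squaring (mod 18): 3^{1}≡3, 3^{2}≡9, 3^{4}≡9, 3^{8}≡9. So 3^{8} ≡ 9 (mod 18)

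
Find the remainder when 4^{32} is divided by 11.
By Fermat: 4^{10} ≡ 1 mod 11. 32 = 3×10 + 2. So 4^{32} ≡ 4^{2} ≡ 5 mod 11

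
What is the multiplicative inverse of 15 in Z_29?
Since 29 is prime, by Fermat 15^(-1) ≡ 15^{27} ≡ 2 (mod 29). Verify: 15 × 2 = 30 ≡ 1 (mod 29)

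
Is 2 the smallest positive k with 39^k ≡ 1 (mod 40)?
Powers of 39 mod 40: 39^1≡39, 39^2≡1. First k with 39^k≡1 is k=2. Yes, ord_40(39) = 2.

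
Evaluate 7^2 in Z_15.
7^{2} = 49 ≡ 4 (mod 15)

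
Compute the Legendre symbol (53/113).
(53/113) = 53^{56} mod 113 = 1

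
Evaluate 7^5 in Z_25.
By repeated squaring (mod 25): 7^{1}≡7, 7^{2}≡24, 7^{4}≡1. Then 7^{5} = 7^{4+1} ≡ 1 × 7 ≡ 7 (mod 25)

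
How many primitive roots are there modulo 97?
There are φ(97-1) = φ(96) = 32 primitive roots modulo 97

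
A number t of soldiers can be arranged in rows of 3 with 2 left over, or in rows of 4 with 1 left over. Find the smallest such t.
M = 3 × 4 = 12. M₁ = 4, y₁ ≡ 1 (mod 3). M₂ = 3, y₂ ≡ 3 (mod 4). t = 2×4×1 + 1×3×3 ≡ 5 (mod 12)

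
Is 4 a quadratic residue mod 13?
By Euler's criterion: 4^{6} ≡ 1 (mod 13). Since this equals 1, 4 is a QR.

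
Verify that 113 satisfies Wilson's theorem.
(112)! mod 113 = 112. Since this equals -1 mod 113, Wilson confirms 113 is prime.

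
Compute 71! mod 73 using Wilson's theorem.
(72)! = (71)! × (72) ≡ -1 mod 73. So (71)! ≡ -1 × (72)^(-1) ≡ (-1)×(-1) = 1 mod 73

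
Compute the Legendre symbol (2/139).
(2/139) = 2^{69} mod 139 = -1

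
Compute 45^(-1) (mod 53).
Since 53 is prime, by Fermat 45^(-1) ≡ 45^{51} ≡ 33 (mod 53). Verify: 45 × 33 = 1485 ≡ 1 (mod 53)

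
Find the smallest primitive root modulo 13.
g = 2. For each prime q|12: 2^{6}≡12, 2^{4}≡3, none ≡ 1, so ord_13(2) = 12 and 2 is a primitive root.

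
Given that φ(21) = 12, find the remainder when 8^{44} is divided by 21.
By Euler: 8^{12} ≡ 1 mod 21 since gcd(8, 21) = 1. 44 = 3×12 + 8. So 8^{44} ≡ 8^{8} ≡ 1 mod 21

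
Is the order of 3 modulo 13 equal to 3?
Powers of 3 mod 13: 3^1≡3, 3^2≡9, 3^3≡1. First k with 3^k≡1 is k=3. Yes, ord_13(3) = 3.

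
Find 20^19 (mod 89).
By repeated squaring (mod 89): 20^{1}≡20, 20^{2}≡44, 20^{4}≡67, 20^{8}≡39, 20^{16}≡8. Then 20^{19} = 20^{16+2+1} ≡ 8 × 44 × 20 ≡ 9 (mod 89)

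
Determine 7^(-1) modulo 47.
Since 47 is prime, by Fermat 7^(-1) ≡ 7^{45} ≡ 27 mod 47. Verify: 7 × 27 = 189 ≡ 1 mod 47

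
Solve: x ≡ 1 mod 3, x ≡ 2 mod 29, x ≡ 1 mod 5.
M = 3 × 29 × 5 = 435. M₁ = 145, y₁ ≡ 1 mod 3. M₂ = 15, y₂ ≡ 2 mod 29. M₃ = 87, y₃ ≡ 3 mod 5. x = 1×145×1 + 2×15×2 + 1×87×3 ≡ 31 mod 435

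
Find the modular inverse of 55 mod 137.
Since 137 is prime, by Fermat 55^(-1) ≡ 55^{135} ≡ 5 mod 137. Verify: 55 × 5 = 275 ≡ 1 mod 137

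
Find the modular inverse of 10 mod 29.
Since 29 is prime, by Fermat 10^(-1) ≡ 10^{27} ≡ 3 (mod 29). Verify: 10 × 3 = 30 ≡ 1 (mod 29)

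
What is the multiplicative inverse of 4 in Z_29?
Since 29 is prime, by Fermat 4^(-1) ≡ 4^{27} ≡ 22 (mod 29). Verify: 4 × 22 = 88 ≡ 1 (mod 29)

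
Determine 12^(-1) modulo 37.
Since 37 is prime, by Fermat 12^(-1) ≡ 12^{35} ≡ 34 mod 37. Verify: 12 × 34 = 408 ≡ 1 mod 37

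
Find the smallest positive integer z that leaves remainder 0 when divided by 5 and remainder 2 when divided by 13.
M = 5 × 13 = 65. M₁ = 13, y₁ ≡ 2 mod 5. M₂ = 5, y₂ ≡ 8 mod 13. z = 0×13×2 + 2×5×8 ≡ 15 mod 65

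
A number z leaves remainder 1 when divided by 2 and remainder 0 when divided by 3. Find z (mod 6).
M = 2 × 3 = 6. M₁ = 3, y₁ ≡ 1 (mod 2). M₂ = 2, y₂ ≡ 2 (mod 3). z = 1×3×1 + 0×2×2 ≡ 3 (mod 6)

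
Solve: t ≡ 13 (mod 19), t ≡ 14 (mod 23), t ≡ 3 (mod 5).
M = 19 × 23 × 5 = 2185. M₁ = 115, y₁ ≡ 1 (mod 19). M₂ = 95, y₂ ≡ 8 (mod 23). M₃ = 437, y₃ ≡ 3 (mod 5). t = 13×115×1 + 14×95×8 + 3×437×3 ≡ 773 (mod 2185)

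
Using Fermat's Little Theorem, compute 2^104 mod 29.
By Fermat: 2^{28} ≡ 1 mod 29. 104 = 3×28 + 20. So 2^{104} ≡ 2^{20} ≡ 23 mod 29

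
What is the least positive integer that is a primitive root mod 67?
g = 2. Powers: [2, 4, 8, 16, 32, 64, 61, ...] generates all 66 non-zero residues.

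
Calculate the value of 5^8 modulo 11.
By repeated squaring (mod 11): 5^{1}≡5, 5^{2}≡3, 5^{4}≡9, 5^{8}≡4. So 5^{8} ≡ 4 (mod 11)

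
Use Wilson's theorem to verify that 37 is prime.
(36)! mod 37 = 36. Since this equals -1 (mod 37), Wilson confirms 37 is prime.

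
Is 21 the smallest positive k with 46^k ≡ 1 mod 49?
Powers of 46 mod 49: 46^1≡46, 46^2≡9, 46^3≡22, 46^4≡32, 46^5≡2, 46^6≡43, 46^7≡18, 46^8≡44, 46^9≡15, 46^10≡4, 46^11≡37, 46^12≡36, 46^13≡39, 46^14≡30, 46^15≡8, 46^16≡25, 46^17≡23, 46^18≡29, 46^19≡11, 46^20≡16, 46^21≡1. First k with 46^k≡1 is k=21. Yes, ord_49(46) = 21.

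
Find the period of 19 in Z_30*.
Powers of 19 mod 30: 19^1≡19, 19^2≡1. So the order of 19 is 2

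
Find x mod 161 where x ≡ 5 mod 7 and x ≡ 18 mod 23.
M = 7 × 23 = 161. M₁ = 23, y₁ ≡ 4 mod 7. M₂ = 7, y₂ ≡ 10 mod 23. x = 5×23×4 + 18×7×10 ≡ 110 mod 161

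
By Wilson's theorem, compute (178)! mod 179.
By Wilson's theorem, (178)! ≡ -1 ≡ 178 mod 179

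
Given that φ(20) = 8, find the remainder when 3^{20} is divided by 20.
By Euler: 3^{8} ≡ 1 (mod 20) since gcd(3, 20) = 1. 20 = 2×8 + 4. So 3^{20} ≡ 3^{4} ≡ 1 (mod 20)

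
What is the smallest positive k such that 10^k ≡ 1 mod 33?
Powers of 10 mod 33: 10^1≡10, 10^2≡1. Order = 2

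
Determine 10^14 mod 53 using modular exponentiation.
By repeated squaring mod 53: 10^{1}≡10, 10^{2}≡47, 10^{4}≡36, 10^{8}≡24. Then 10^{14} = 10^{8+4+2} ≡ 24 × 36 × 47 ≡ 10 mod 53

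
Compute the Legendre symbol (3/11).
(3/11) = 3^{5} mod 11 = 1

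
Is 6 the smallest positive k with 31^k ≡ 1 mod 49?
Powers of 31 mod 49: 31^1≡31, 31^2≡30, 31^3≡48, 31^4≡18, 31^5≡19, 31^6≡1. First k with 31^k≡1 is k=6. Yes, ord_49(31) = 6.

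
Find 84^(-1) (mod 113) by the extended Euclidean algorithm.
Extended GCD: 84(-39) + 113(29) = 1. So 84^(-1) ≡ -39 ≡ 74 (mod 113). Verify: 84 × 74 = 6216 ≡ 1 (mod 113)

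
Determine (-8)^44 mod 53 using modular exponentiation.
By repeated squaring (mod 53): (-8)^{1}≡45, (-8)^{2}≡11, (-8)^{4}≡15, (-8)^{8}≡13, (-8)^{16}≡10, (-8)^{32}≡47. Then (-8)^{44} = (-8)^{32+8+4} ≡ 47 × 13 × 15 ≡ 49 (mod 53)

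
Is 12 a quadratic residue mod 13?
By Euler's criterion: 12^{6} ≡ 1 mod 13. Since this equals 1, 12 is a QR.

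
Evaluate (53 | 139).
(53/139) = 53^{69} mod 139 = -1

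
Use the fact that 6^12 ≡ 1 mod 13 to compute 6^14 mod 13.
By Fermat: 6^{12} ≡ 1 mod 13. So 6^{14} = 6^{12} · 6^{2} ≡ 6^{2} ≡ 10 mod 13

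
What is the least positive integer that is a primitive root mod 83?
g = 2. Powers: [2, 4, 8, 16, 32, 64, 45, 7, 14, ...] generates all 82 non-zero residues.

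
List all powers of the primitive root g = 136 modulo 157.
136^1, 136^2, ..., 136^{156} mod 157: [136, 127, 2, 115, 97, 4, 73, 37, 8, 146, 74, 16, 135, 148, 32, 113, 139, 64, 69, 121, 128, 138, 85, 99, 119, 13, 41, 81, 26, 82, 5, 52, 7, 10, 104, 14, 20, 51, 28, 40, 102, 56, 80, 47, 112, 3, 94, 67, 6, 31, 134, 12, 62, 111, 24, 124, 65, 48, 91, 130, 96, 25, 103, 35, 50, 49, 70, 100, 98, 140, 43, 39, 123, 86, 78, 89, 15, 156, 21, 30, 155, 42, 60, 153, 84, 120, 149, 11, 83, 141, 22, 9, 125, 44, 18, 93, 88, 36, 29, 19, 72, 58, 38, 144, 116, 76, 131, 75, 152, 105, 150, 147, 53, 143, 137, 106, 129, 117, 55, 101, 77, 110, 45, 154, 63, 90, 151, 126, 23, 145, 95, 46, 133, 33, 92, 109, 66, 27, 61, 132, 54, 122, 107, 108, 87, 57, 59, 17, 114, 118, 34, 71, 79, 68, 142, 1]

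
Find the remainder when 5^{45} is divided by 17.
By Fermat: 5^{16} ≡ 1 (mod 17). 45 = 2×16 + 13. So 5^{45} ≡ 5^{13} ≡ 3 (mod 17)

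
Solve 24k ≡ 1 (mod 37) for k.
Since 37 is prime, by Fermat 24^(-1) ≡ 24^{35} ≡ 17 (mod 37). Verify: 24 × 17 = 408 ≡ 1 (mod 37)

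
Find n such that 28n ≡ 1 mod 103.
Since 103 is prime, by Fermat 28^(-1) ≡ 28^{101} ≡ 92 mod 103. Verify: 28 × 92 = 2576 ≡ 1 mod 103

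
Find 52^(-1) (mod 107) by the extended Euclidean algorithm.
Extended GCD: 52(35) + 107(-17) = 1. So 52^(-1) ≡ 35 (mod 107). Verify: 52 × 35 = 1820 ≡ 1 (mod 107)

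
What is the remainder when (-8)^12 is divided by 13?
Using Fermat: (-8)^{12} ≡ 1 (mod 13). 12 ≡ 0 (mod 12). So (-8)^{12} ≡ (-8)^{0} ≡ 1 (mod 13)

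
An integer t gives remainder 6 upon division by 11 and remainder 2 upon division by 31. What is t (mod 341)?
M = 11 × 31 = 341. M₁ = 31, y₁ ≡ 5 (mod 11). M₂ = 11, y₂ ≡ 17 (mod 31). t = 6×31×5 + 2×11×17 ≡ 281 (mod 341)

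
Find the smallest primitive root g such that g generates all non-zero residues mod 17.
g = 3. For each prime q|16: 3^{8}≡16, none ≡ 1, so ord_17(3) = 16 and 3 is a primitive root.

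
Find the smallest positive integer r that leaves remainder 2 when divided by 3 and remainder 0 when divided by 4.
M = 3 × 4 = 12. M₁ = 4, y₁ ≡ 1 mod 3. M₂ = 3, y₂ ≡ 3 mod 4. r = 2×4×1 + 0×3×3 ≡ 8 mod 12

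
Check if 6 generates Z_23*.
6^{11} ≡ 1 (mod 23) and 11 < 22, so ord_23(6) = 11 ≠ 22 and 6 is not a primitive root.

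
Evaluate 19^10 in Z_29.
By repeated squaring mod 29: 19^{1}≡19, 19^{2}≡13, 19^{4}≡24, 19^{8}≡25. Then 19^{10} = 19^{8+2} ≡ 25 × 13 ≡ 6 mod 29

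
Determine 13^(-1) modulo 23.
Since 23 is prime, by Fermat 13^(-1) ≡ 13^{21} ≡ 16 mod 23. Verify: 13 × 16 = 208 ≡ 1 mod 23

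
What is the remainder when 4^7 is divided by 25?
By repeated squaring mod 25: 4^{1}≡4, 4^{2}≡16, 4^{4}≡6. Then 4^{7} = 4^{4+2+1} ≡ 6 × 16 × 4 ≡ 9 mod 25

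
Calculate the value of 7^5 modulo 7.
By repeated squaring (mod 7): 7^{1}≡0, 7^{2}≡0, 7^{4}≡0. Then 7^{5} = 7^{4+1} ≡ 0 × 0 ≡ 0 (mod 7)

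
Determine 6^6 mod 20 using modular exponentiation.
By repeated squaring (mod 20): 6^{1}≡6, 6^{2}≡16, 6^{4}≡16. Then 6^{6} = 6^{4+2} ≡ 16 × 16 ≡ 16 (mod 20)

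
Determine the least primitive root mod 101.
g = 2. Powers: [2, 4, 8, 16, 32, 64, 27, 54, ...] generates all 100 non-zero residues.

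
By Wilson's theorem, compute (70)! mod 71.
By Wilson's theorem, (70)! ≡ -1 ≡ 70 mod 71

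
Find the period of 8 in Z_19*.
Powers of 8 mod 19: 8^1≡8, 8^2≡7, 8^3≡18, 8^4≡11, 8^5≡12, 8^6≡1. Order = 6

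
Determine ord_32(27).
Powers of 27 mod 32: 27^1≡27, 27^2≡25, 27^3≡3, 27^4≡17, 27^5≡11, 27^6≡9, 27^7≡19, 27^8≡1. Order = 8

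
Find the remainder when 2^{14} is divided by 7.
By Fermat: 2^{6} ≡ 1 (mod 7). 14 = 2×6 + 2. So 2^{14} ≡ 2^{2} ≡ 4 (mod 7)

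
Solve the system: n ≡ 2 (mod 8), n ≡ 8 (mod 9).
M = 8 × 9 = 72. M₁ = 9, y₁ ≡ 1 (mod 8). M₂ = 8, y₂ ≡ 8 (mod 9). n = 2×9×1 + 8×8×8 ≡ 26 (mod 72)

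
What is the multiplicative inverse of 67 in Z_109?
Since 109 is prime, by Fermat 67^(-1) ≡ 67^{107} ≡ 96 (mod 109). Verify: 67 × 96 = 6432 ≡ 1 (mod 109)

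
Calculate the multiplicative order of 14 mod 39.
Powers of 14 mod 39: 14^1≡14, 14^2≡1. So the order of 14 is 2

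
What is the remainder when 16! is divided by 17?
By Wilson's theorem, (16)! ≡ -1 ≡ 16 mod 17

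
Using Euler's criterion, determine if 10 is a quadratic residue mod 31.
By Euler's criterion: 10^{15} ≡ 1 mod 31. Since this equals 1, 10 is a QR.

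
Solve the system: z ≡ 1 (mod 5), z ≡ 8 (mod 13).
M = 5 × 13 = 65. M₁ = 13, y₁ ≡ 2 (mod 5). M₂ = 5, y₂ ≡ 8 (mod 13). z = 1×13×2 + 8×5×8 ≡ 21 (mod 65)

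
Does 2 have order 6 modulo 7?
2^{3} ≡ 1 (mod 7) and 3 < 6, so ord_7(2) = 3 ≠ 6 and 2 is not a primitive root.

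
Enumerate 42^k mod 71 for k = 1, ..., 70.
42^1, 42^2, ..., 42^{70} mod 71: [42, 60, 35, 50, 41, 18, 46, 15, 62, 48, 28, 40, 47, 57, 51, 12, 7, 10, 65, 32, 66, 3, 55, 38, 34, 8, 52, 54, 67, 45, 44, 2, 13, 49, 70, 29, 11, 36, 21, 30, 53, 25, 56, 9, 23, 43, 31, 24, 14, 20, 59, 64, 61, 6, 39, 5, 68, 16, 33, 37, 63, 19, 17, 4, 26, 27, 69, 58, 22, 1]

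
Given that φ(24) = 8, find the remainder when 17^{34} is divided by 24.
By Euler: 17^{8} ≡ 1 (mod 24) since gcd(17, 24) = 1. 34 = 4×8 + 2. So 17^{34} ≡ 17^{2} ≡ 1 (mod 24)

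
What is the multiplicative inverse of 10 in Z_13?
Since 13 is prime, by Fermat 10^(-1) ≡ 10^{11} ≡ 4 (mod 13). Verify: 10 × 4 = 40 ≡ 1 (mod 13)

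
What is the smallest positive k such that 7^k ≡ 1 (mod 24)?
Powers of 7 mod 24: 7^1≡7, 7^2≡1. Order = 2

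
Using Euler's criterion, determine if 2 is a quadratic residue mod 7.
By Euler's criterion: 2^{3} ≡ 1 (mod 7). Since this equals 1, 2 is a QR.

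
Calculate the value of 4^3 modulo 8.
4^{3} = 64 ≡ 0 (mod 8)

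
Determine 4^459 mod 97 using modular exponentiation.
Using Fermat: 4^{96} ≡ 1 (mod 97). 459 ≡ 75 (mod 96). So 4^{459} ≡ 4^{75} ≡ 64 (mod 97)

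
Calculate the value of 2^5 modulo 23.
By repeated squaring (mod 23): 2^{1}≡2, 2^{2}≡4, 2^{4}≡16. Then 2^{5} = 2^{4+1} ≡ 16 × 2 ≡ 9 (mod 23)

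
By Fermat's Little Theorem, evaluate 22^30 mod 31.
By Fermat's Little Theorem, 22^{30} ≡ 1 (mod 31) since 31 is prime and gcd(22, 31) = 1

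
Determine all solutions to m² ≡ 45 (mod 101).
The square roots of 45 mod 101 are 34 and 67. Verify: 34² = 1156 ≡ 45 (mod 101)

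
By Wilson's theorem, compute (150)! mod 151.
By Wilson's theorem, (150)! ≡ -1 ≡ 150 mod 151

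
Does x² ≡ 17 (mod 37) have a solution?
By Euler's criterion: 17^{18} ≡ 36 (mod 37). Since this equals -1 (≡ 36), 17 is not a QR.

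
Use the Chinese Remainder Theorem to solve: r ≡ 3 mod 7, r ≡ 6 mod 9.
M = 7 × 9 = 63. M₁ = 9, y₁ ≡ 4 mod 7. M₂ = 7, y₂ ≡ 4 mod 9. r = 3×9×4 + 6×7×4 ≡ 24 mod 63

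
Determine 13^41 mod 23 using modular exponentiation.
Using Fermat: 13^{22} ≡ 1 (mod 23). 41 ≡ 19 (mod 22). So 13^{41} ≡ 13^{19} ≡ 2 (mod 23)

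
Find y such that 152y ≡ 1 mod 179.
Since 179 is prime, by Fermat 152^(-1) ≡ 152^{177} ≡ 53 mod 179. Verify: 152 × 53 = 8056 ≡ 1 mod 179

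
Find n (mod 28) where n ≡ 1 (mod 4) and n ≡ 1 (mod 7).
M = 4 × 7 = 28. M₁ = 7, y₁ ≡ 3 (mod 4). M₂ = 4, y₂ ≡ 2 (mod 7). n = 1×7×3 + 1×4×2 ≡ 1 (mod 28)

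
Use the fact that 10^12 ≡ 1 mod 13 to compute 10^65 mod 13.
By Fermat: 10^{12} ≡ 1 mod 13. 65 = 5×12 + 5. So 10^{65} ≡ 10^{5} ≡ 4 mod 13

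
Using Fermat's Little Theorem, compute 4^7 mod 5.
By Fermat: 4^{4} ≡ 1 mod 5. So 4^{7} = 4^{4} · 4^{3} ≡ 4^{3} ≡ 4 mod 5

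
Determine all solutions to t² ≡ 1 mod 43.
The square roots of 1 mod 43 are 1 and 42. Verify: 1² = 1 ≡ 1 mod 43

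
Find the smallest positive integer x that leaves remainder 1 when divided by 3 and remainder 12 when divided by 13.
M = 3 × 13 = 39. M₁ = 13, y₁ ≡ 1 mod 3. M₂ = 3, y₂ ≡ 9 mod 13. x = 1×13×1 + 12×3×9 ≡ 25 mod 39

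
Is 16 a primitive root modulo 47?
16^{23} ≡ 1 mod 47 and 23 < 46, so ord_47(16) = 23 ≠ 46 and 16 is not a primitive root.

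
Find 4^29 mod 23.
Using Fermat: 4^{22} ≡ 1 mod 23. 29 ≡ 7 mod 22. So 4^{29} ≡ 4^{7} ≡ 8 mod 23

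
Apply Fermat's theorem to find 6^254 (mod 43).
By Fermat: 6^{42} ≡ 1 (mod 43). 254 ≡ 2 (mod 42). So 6^{254} ≡ 6^{2} ≡ 36 (mod 43)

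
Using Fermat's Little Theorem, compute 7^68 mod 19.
By Fermat: 7^{18} ≡ 1 (mod 19). 68 = 3×18 + 14. So 7^{68} ≡ 7^{14} ≡ 11 (mod 19)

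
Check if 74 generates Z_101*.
ord_101(74) divides 100. For each prime q|100: 74^{50}≡100, 74^{20}≡36, none ≡ 1. So 74 has order 100 and is a primitive root mod 101.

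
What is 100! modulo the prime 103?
(102)! = (100)! × (101) × (102) ≡ -1 (mod 103). So (100)! ≡ -1 × [(102)(101)]^(-1) ≡ 51 (mod 103)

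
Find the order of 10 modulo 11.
Powers of 10 mod 11: 10^1≡10, 10^2≡1. So the order of 10 is 2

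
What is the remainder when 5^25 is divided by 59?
By repeated squaring mod 59: 5^{1}≡5, 5^{2}≡25, 5^{4}≡35, 5^{8}≡45, 5^{16}≡19. Then 5^{25} = 5^{16+8+1} ≡ 19 × 45 × 5 ≡ 27 mod 59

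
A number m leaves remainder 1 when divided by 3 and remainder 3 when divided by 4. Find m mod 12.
M = 3 × 4 = 12. M₁ = 4, y₁ ≡ 1 mod 3. M₂ = 3, y₂ ≡ 3 mod 4. m = 1×4×1 + 3×3×3 ≡ 7 mod 12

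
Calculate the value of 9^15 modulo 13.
Using Fermat: 9^{12} ≡ 1 (mod 13). 15 ≡ 3 (mod 12). So 9^{15} ≡ 9^{3} ≡ 1 (mod 13)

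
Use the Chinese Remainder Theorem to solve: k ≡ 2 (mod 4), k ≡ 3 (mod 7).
M = 4 × 7 = 28. M₁ = 7, y₁ ≡ 3 (mod 4). M₂ = 4, y₂ ≡ 2 (mod 7). k = 2×7×3 + 3×4×2 ≡ 10 (mod 28)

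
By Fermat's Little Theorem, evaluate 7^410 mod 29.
By Fermat: 7^{28} ≡ 1 mod 29. 410 ≡ 18 mod 28. So 7^{410} ≡ 7^{18} ≡ 23 mod 29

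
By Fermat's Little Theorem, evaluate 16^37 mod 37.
By Fermat: 16^{36} ≡ 1 (mod 37). So 16^{37} = 16^{36} · 16^{1} ≡ 16^{1} ≡ 16 (mod 37)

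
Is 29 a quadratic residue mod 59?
By Euler's criterion: 29^{29} ≡ 1 (mod 59). Since this equals 1, 29 is a QR.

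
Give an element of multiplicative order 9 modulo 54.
7 has order 9 mod 54 since 7^{9} ≡ 1 (mod 54) and no smaller power works.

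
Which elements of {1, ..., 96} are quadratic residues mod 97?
QRs mod 97: {1, 2, 3, 4, 6, 8, 9, 11, 12, 16, 18, 22, 24, 25, 27, 31, 32, 33, 35, 36, 43, 44, 47, 48, 49, 50, 53, 54, 61, 62, 64, 65, 66, 70, 72, 73, 75, 79, 81, 85, 86, 88, 89, 91, 93, 94, 95, 96}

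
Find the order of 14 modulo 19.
Powers of 14 mod 19: 14^1≡14, 14^2≡6, 14^3≡8, 14^4≡17, 14^5≡10, 14^6≡7, 14^7≡3, 14^8≡4, 14^9≡18, 14^10≡5, 14^11≡13, 14^12≡11, 14^13≡2, 14^14≡9, 14^15≡12, 14^16≡16, 14^17≡15, 14^18≡1. ord_19(14) = 18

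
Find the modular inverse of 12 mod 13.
Since 13 is prime, by Fermat 12^(-1) ≡ 12^{11} ≡ 12 (mod 13). Verify: 12 × 12 = 144 ≡ 1 (mod 13)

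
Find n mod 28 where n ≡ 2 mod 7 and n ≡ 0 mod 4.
M = 7 × 4 = 28. M₁ = 4, y₁ ≡ 2 mod 7. M₂ = 7, y₂ ≡ 3 mod 4. n = 2×4×2 + 0×7×3 ≡ 16 mod 28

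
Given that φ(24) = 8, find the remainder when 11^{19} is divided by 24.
By Euler: 11^{8} ≡ 1 mod 24 since gcd(11, 24) = 1. 19 = 2×8 + 3. So 11^{19} ≡ 11^{3} ≡ 11 mod 24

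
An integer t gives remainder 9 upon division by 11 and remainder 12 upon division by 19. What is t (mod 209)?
M = 11 × 19 = 209. M₁ = 19, y₁ ≡ 7 (mod 11). M₂ = 11, y₂ ≡ 7 (mod 19). t = 9×19×7 + 12×11×7 ≡ 31 (mod 209)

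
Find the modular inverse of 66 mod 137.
Since 137 is prime, by Fermat 66^(-1) ≡ 66^{135} ≡ 27 (mod 137). Verify: 66 × 27 = 1782 ≡ 1 (mod 137)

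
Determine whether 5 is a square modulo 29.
By Euler's criterion: 5^{14} ≡ 1 mod 29. Since this equals 1, 5 is a QR.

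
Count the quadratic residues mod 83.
Exactly half the non-zero residues mod a prime are QRs: (83-1)/2 = 41.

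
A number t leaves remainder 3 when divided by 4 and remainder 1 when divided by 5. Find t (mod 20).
M = 4 × 5 = 20. M₁ = 5, y₁ ≡ 1 (mod 4). M₂ = 4, y₂ ≡ 4 (mod 5). t = 3×5×1 + 1×4×4 ≡ 11 (mod 20)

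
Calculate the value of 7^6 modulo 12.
By repeated squaring mod 12: 7^{1}≡7, 7^{2}≡1, 7^{4}≡1. Then 7^{6} = 7^{4+2} ≡ 1 × 1 ≡ 1 mod 12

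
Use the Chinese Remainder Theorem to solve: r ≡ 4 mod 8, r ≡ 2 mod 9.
M = 8 × 9 = 72. M₁ = 9, y₁ ≡ 1 mod 8. M₂ = 8, y₂ ≡ 8 mod 9. r = 4×9×1 + 2×8×8 ≡ 20 mod 72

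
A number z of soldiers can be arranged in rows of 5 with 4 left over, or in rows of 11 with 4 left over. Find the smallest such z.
M = 5 × 11 = 55. M₁ = 11, y₁ ≡ 1 (mod 5). M₂ = 5, y₂ ≡ 9 (mod 11). z = 4×11×1 + 4×5×9 ≡ 4 (mod 55)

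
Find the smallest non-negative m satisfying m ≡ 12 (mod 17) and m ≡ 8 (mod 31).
M = 17 × 31 = 527. M₁ = 31, y₁ ≡ 11 (mod 17). M₂ = 17, y₂ ≡ 11 (mod 31). m = 12×31×11 + 8×17×11 ≡ 318 (mod 527)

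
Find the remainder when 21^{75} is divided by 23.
By Fermat: 21^{22} ≡ 1 mod 23. 75 = 3×22 + 9. So 21^{75} ≡ 21^{9} ≡ 17 mod 23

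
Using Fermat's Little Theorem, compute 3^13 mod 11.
By Fermat: 3^{10} ≡ 1 mod 11. So 3^{13} = 3^{10} · 3^{3} ≡ 3^{3} ≡ 5 mod 11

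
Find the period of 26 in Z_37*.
Powers of 26 mod 37: 26^1≡26, 26^2≡10, 26^3≡1. Order = 3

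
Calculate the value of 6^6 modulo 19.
By repeated squaring (mod 19): 6^{1}≡6, 6^{2}≡17, 6^{4}≡4. Then 6^{6} = 6^{4+2} ≡ 4 × 17 ≡ 11 (mod 19)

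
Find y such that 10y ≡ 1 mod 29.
Since 29 is prime, by Fermat 10^(-1) ≡ 10^{27} ≡ 3 mod 29. Verify: 10 × 3 = 30 ≡ 1 mod 29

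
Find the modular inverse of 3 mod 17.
Since 17 is prime, by Fermat 3^(-1) ≡ 3^{15} ≡ 6 (mod 17). Verify: 3 × 6 = 18 ≡ 1 (mod 17)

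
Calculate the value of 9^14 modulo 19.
By repeated squaring mod 19: 9^{1}≡9, 9^{2}≡5, 9^{4}≡6, 9^{8}≡17. Then 9^{14} = 9^{8+4+2} ≡ 17 × 6 × 5 ≡ 16 mod 19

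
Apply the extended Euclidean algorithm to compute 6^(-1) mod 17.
Extended GCD: 6(3) + 17(-1) = 1. So 6^(-1) ≡ 3 mod 17. Verify: 6 × 3 = 18 ≡ 1 mod 17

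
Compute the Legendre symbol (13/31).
(13/31) = 13^{15} mod 31 = -1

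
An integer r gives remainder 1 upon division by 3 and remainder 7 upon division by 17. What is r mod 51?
M = 3 × 17 = 51. M₁ = 17, y₁ ≡ 2 mod 3. M₂ = 3, y₂ ≡ 6 mod 17. r = 1×17×2 + 7×3×6 ≡ 7 mod 51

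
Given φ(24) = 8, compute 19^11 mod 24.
By Euler: 19^{8} ≡ 1 mod 24 since gcd(19, 24) = 1. 11 = 1×8 + 3. So 19^{11} ≡ 19^{3} ≡ 19 mod 24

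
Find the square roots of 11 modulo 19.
The square roots of 11 mod 19 are 7 and 12. Verify: 7² = 49 ≡ 11 mod 19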